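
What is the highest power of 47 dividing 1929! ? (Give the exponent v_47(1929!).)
v_47(1929!) = 41

Legendre's formula: v_p(n!) = Σ_{k ≥ 1} ⌊n / p^k⌋. For p = 47, n = 1929, the terms are:
  ⌊1929/47^1⌋ = ⌊1929/47⌋ = 41
(the next term ⌊1929/47^2⌋ = 0, terminating the sum). Summing: v_47(1929!) = 41 = 41.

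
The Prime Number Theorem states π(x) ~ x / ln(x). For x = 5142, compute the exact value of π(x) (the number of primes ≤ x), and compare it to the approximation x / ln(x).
π(5142) = 685;  x/ln(x) ≈ 601.74;  relative error ≈ 12.15%.

Directly count primes up to 5142: π(5142) = 685. The PNT approximation gives 5142/ln(5142) ≈ 5142/8.54520 ≈ 601.74. Relative error (π(x) − x/ln(x)) / π(x) ≈ 12.15%; the approximation is known to undercount slightly (Li(x) is a better estimate).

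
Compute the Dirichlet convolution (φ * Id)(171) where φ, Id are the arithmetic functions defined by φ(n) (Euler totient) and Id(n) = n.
(φ * Id)(171) = 777

Divisors of 171: [1, 3, 9, 19, 57, 171]. For each d | 171:
  d = 1: φ(1) · Id(171/1) = 1 · 171 = 171
  d = 3: φ(3) · Id(171/3) = 2 · 57 = 114
  d = 9: φ(9) · Id(171/9) = 6 · 19 = 114
  d = 19: φ(19) · Id(171/19) = 18 · 9 = 162
  d = 57: φ(57) · Id(171/57) = 36 · 3 = 108
  d = 171: φ(171) · Id(171/171) = 108 · 1 = 108
Summing: (φ * Id)(171) = 171 + 114 + 114 + 162 + 108 + 108 = 777.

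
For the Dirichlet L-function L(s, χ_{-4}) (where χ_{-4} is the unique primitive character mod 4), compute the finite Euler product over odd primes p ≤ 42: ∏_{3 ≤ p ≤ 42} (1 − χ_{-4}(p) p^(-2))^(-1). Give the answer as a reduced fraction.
∏ = 229680782632694823859/250495395975659520000

The odd primes p ≤ 42 are [3, 5, 7, 11, 13, 17, 19, 23, 29, 31, 37, 41]. For each, χ(p) = 1 if p ≡ 1 mod 4, χ(p) = −1 if p ≡ 3 mod 4. Taking (1 − χ(p)/p^2)^(-1) = p^2/(p^2 − χ(p)): (1 − (-1)/3^2)^(-1) · (1 − (1)/5^2)^(-1) · (1 − (-1)/7^2)^(-1) · (1 − (-1)/11^2)^(-1) · (1 − (1)/13^2)^(-1) · (1 − (1)/17^2)^(-1) · (1 − (-1)/19^2)^(-1) · (1 − (-1)/23^2)^(-1) · (1 − (1)/29^2)^(-1) · (1 − (-1)/31^2)^(-1) · (1 − (1)/37^2)^(-1) · (1 − (1)/41^2)^(-1) = 229680782632694823859/250495395975659520000.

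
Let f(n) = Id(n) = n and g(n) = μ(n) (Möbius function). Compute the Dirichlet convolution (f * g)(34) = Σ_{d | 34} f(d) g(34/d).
(Id * μ)(34) = 16

Divisors of 34: [1, 2, 17, 34]. For each d | 34:
  d = 1: Id(1) · μ(34/1) = 1 · 1 = 1
  d = 2: Id(2) · μ(34/2) = 2 · -1 = -2
  d = 17: Id(17) · μ(34/17) = 17 · -1 = -17
  d = 34: Id(34) · μ(34/34) = 34 · 1 = 34
Summing: (Id * μ)(34) = 1 + -2 + -17 + 34 = 16.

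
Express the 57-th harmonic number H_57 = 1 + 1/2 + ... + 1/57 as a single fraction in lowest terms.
H_57 = 253437484000080020709989/54749786241679275146400

Direct summation: H_57 = 1 + 1/2 + ... + 1/57. The least common denominator is lcm(1, ..., 57) = 164249358725037825439200; over this denominator the numerator is 164249358725037825439200 + 82124679362518912719600 + 54749786241679275146400 + 41062339681259456359800 + 32849871745007565087840 + 27374893120839637573200 + 23464194103576832205600 + 20531169840629728179900 + 18249928747226425048800 + 16424935872503782543920 + 14931759884094347767200 + 13687446560419818786600 + 12634566055772140418400 + 11732097051788416102800 + 10949957248335855029280 + 10265584920314864089950 + 9661726983825754437600 + 9124964373613212524400 + 8644703090791464496800 + 8212467936251891271960 + 7821398034525610735200 + 7465879942047173883600 + 7141276466305992410400 + 6843723280209909393300 + 6569974349001513017568 + 6317283027886070209200 + 6083309582408808349600 + 5866048525894208051400 + 5663770990518545704800 + 5474978624167927514640 + 5298366410485091143200 + 5132792460157432044975 + 4977253294698115922400 + 4830863491912877218800 + 4692838820715366441120 + 4562482186806606262200 + 4439171857433454741600 + 4322351545395732248400 + 4211522018590713472800 + 4106233968125945635980 + 4006081920122873791200 + 3910699017262805367600 + 3819752528489251754400 + 3732939971023586941800 + 3649985749445285009760 + 3570638233152996205200 + 3494667206915698413600 + 3421861640104954696650 + 3352027729082404600800 + 3284987174500756508784 + 3220575661275251479200 + 3158641513943035104600 + 3099044504245996706400 + 3041654791204404174800 + 2986351976818869553440 + 2933024262947104025700 + 2881567696930488165600 = 760312452000240062129967, so H_57 = 760312452000240062129967/164249358725037825439200; reducing by gcd(760312452000240062129967, 164249358725037825439200) = 3 gives 253437484000080020709989/54749786241679275146400 ≈ 4.62901. (The PNT-adjacent estimate ln(57) + γ ≈ 4.62027 matches within O(1/n).)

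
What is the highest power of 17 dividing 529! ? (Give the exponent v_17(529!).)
v_17(529!) = 32

Legendre's formula: v_p(n!) = Σ_{k ≥ 1} ⌊n / p^k⌋. For p = 17, n = 529, the terms are:
  ⌊529/17^1⌋ = ⌊529/17⌋ = 31
  ⌊529/17^2⌋ = ⌊529/289⌋ = 1
(the next term ⌊529/17^3⌋ = 0, terminating the sum). Summing: v_17(529!) = 31 + 1 = 32.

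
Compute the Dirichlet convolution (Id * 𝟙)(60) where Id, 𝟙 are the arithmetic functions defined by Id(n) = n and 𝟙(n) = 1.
(Id * 𝟙)(60) = 168

Divisors of 60: [1, 2, 3, 4, 5, 6, 10, 12, 15, 20, 30, 60]. For each d | 60:
  d = 1: Id(1) · 𝟙(60/1) = 1 · 1 = 1
  d = 2: Id(2) · 𝟙(60/2) = 2 · 1 = 2
  d = 3: Id(3) · 𝟙(60/3) = 3 · 1 = 3
  d = 4: Id(4) · 𝟙(60/4) = 4 · 1 = 4
  d = 5: Id(5) · 𝟙(60/5) = 5 · 1 = 5
  d = 6: Id(6) · 𝟙(60/6) = 6 · 1 = 6
  d = 10: Id(10) · 𝟙(60/10) = 10 · 1 = 10
  d = 12: Id(12) · 𝟙(60/12) = 12 · 1 = 12
  d = 15: Id(15) · 𝟙(60/15) = 15 · 1 = 15
  d = 20: Id(20) · 𝟙(60/20) = 20 · 1 = 20
  d = 30: Id(30) · 𝟙(60/30) = 30 · 1 = 30
  d = 60: Id(60) · 𝟙(60/60) = 60 · 1 = 60
Summing: (Id * 𝟙)(60) = 1 + 2 + 3 + 4 + 5 + 6 + 10 + 12 + 15 + 20 + 30 + 60 = 168.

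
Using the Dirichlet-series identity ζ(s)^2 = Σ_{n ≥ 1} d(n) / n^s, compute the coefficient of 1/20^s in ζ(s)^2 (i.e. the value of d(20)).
d(20) = 6

ζ(s)^2 = (Σ 1/m^s)(Σ 1/k^s). The coefficient of 1/n^s in the product is the number of ordered pairs (m, k) with mk = n, which equals d(n). For n = 20, divisors are [1, 2, 4, 5, 10, 20], so d(20) = 6.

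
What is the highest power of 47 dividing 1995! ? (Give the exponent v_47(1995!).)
v_47(1995!) = 42

Legendre's formula: v_p(n!) = Σ_{k ≥ 1} ⌊n / p^k⌋. For p = 47, n = 1995, the terms are:
  ⌊1995/47^1⌋ = ⌊1995/47⌋ = 42
(the next term ⌊1995/47^2⌋ = 0, terminating the sum). Summing: v_47(1995!) = 42 = 42.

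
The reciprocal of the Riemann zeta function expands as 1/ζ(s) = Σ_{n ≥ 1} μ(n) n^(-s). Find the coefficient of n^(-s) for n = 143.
μ(143) = 1

Factor n = 143 = 11 · 13. μ(n) = 0 if any exponent ≥ 2 (not squarefree); otherwise μ(n) = (−1)^{ω(n)} where ω(n) is the number of distinct prime factors. Applying: μ(143) = 1.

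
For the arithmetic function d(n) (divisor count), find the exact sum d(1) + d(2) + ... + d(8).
Σ_{n ≤ 8} d(n) = 20

Compute d(n) for each 1 ≤ n ≤ 8: d(1) = 1, d(2) = 2, d(3) = 2, d(4) = 3, d(5) = 2, d(6) = 4, d(7) = 2, d(8) = 4. Summing all 8 values: 20. (Dirichlet's divisor formula: Σ_{n ≤ x} d(n) = x ln(x) + (2γ − 1) x + O(√x). For x = 8, the asymptotic estimate is ≈ 17.87.)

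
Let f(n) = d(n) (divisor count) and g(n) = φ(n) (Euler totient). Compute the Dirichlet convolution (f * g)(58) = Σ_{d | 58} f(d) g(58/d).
(d * φ)(58) = 90

Divisors of 58: [1, 2, 29, 58]. For each d | 58:
  d = 1: d(1) · φ(58/1) = 1 · 28 = 28
  d = 2: d(2) · φ(58/2) = 2 · 28 = 56
  d = 29: d(29) · φ(58/29) = 2 · 1 = 2
  d = 58: d(58) · φ(58/58) = 4 · 1 = 4
Summing: (d * φ)(58) = 28 + 56 + 2 + 4 = 90.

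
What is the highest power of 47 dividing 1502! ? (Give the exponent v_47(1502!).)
v_47(1502!) = 31

Legendre's formula: v_p(n!) = Σ_{k ≥ 1} ⌊n / p^k⌋. For p = 47, n = 1502, the terms are:
  ⌊1502/47^1⌋ = ⌊1502/47⌋ = 31
(the next term ⌊1502/47^2⌋ = 0, terminating the sum). Summing: v_47(1502!) = 31 = 31.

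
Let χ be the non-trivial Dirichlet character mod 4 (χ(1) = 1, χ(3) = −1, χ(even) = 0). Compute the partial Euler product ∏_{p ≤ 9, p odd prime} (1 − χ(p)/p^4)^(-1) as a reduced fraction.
∏ = 40516875/40968512

The odd primes p ≤ 9 are [3, 5, 7]. For each, χ(p) = 1 if p ≡ 1 mod 4, χ(p) = −1 if p ≡ 3 mod 4. Taking (1 − χ(p)/p^4)^(-1) = p^4/(p^4 − χ(p)): (1 − (-1)/3^4)^(-1) · (1 − (1)/5^4)^(-1) · (1 − (-1)/7^4)^(-1) = 40516875/40968512.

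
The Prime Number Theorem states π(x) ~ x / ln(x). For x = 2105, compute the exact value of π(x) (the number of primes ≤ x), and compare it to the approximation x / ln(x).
π(2105) = 317;  x/ln(x) ≈ 275.09;  relative error ≈ 13.22%.

Directly count primes up to 2105: π(2105) = 317. The PNT approximation gives 2105/ln(2105) ≈ 2105/7.65207 ≈ 275.09. Relative error (π(x) − x/ln(x)) / π(x) ≈ 13.22%; the approximation is known to undercount slightly (Li(x) is a better estimate).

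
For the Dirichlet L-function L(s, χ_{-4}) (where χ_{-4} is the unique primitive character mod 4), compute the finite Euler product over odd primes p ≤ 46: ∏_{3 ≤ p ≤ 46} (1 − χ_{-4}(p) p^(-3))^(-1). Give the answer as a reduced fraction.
∏ = 53382899586415799670070183783895/55093305095879233542015487574016

The odd primes p ≤ 46 are [3, 5, 7, 11, 13, 17, 19, 23, 29, 31, 37, 41, 43]. For each, χ(p) = 1 if p ≡ 1 mod 4, χ(p) = −1 if p ≡ 3 mod 4. Taking (1 − χ(p)/p^3)^(-1) = p^3/(p^3 − χ(p)): (1 − (-1)/3^3)^(-1) · (1 − (1)/5^3)^(-1) · (1 − (-1)/7^3)^(-1) · (1 − (-1)/11^3)^(-1) · (1 − (1)/13^3)^(-1) · (1 − (1)/17^3)^(-1) · (1 − (-1)/19^3)^(-1) · (1 − (-1)/23^3)^(-1) · (1 − (1)/29^3)^(-1) · (1 − (-1)/31^3)^(-1) · (1 − (1)/37^3)^(-1) · (1 − (1)/41^3)^(-1) · (1 − (-1)/43^3)^(-1) = 53382899586415799670070183783895/55093305095879233542015487574016.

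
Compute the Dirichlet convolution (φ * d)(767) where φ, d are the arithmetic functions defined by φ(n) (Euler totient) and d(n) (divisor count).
(φ * d)(767) = 840

Divisors of 767: [1, 13, 59, 767]. For each d | 767:
  d = 1: φ(1) · d(767/1) = 1 · 4 = 4
  d = 13: φ(13) · d(767/13) = 12 · 2 = 24
  d = 59: φ(59) · d(767/59) = 58 · 2 = 116
  d = 767: φ(767) · d(767/767) = 696 · 1 = 696
Summing: (φ * d)(767) = 4 + 24 + 116 + 696 = 840.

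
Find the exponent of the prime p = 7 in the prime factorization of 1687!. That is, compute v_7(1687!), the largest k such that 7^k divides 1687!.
v_7(1687!) = 279

Legendre's formula: v_p(n!) = Σ_{k ≥ 1} ⌊n / p^k⌋. For p = 7, n = 1687, the terms are:
  ⌊1687/7^1⌋ = ⌊1687/7⌋ = 241
  ⌊1687/7^2⌋ = ⌊1687/49⌋ = 34
  ⌊1687/7^3⌋ = ⌊1687/343⌋ = 4
(the next term ⌊1687/7^4⌋ = 0, terminating the sum). Summing: v_7(1687!) = 241 + 34 + 4 = 279.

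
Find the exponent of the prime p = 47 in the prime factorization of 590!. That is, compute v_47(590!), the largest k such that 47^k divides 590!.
v_47(590!) = 12

Legendre's formula: v_p(n!) = Σ_{k ≥ 1} ⌊n / p^k⌋. For p = 47, n = 590, the terms are:
  ⌊590/47^1⌋ = ⌊590/47⌋ = 12
(the next term ⌊590/47^2⌋ = 0, terminating the sum). Summing: v_47(590!) = 12 = 12.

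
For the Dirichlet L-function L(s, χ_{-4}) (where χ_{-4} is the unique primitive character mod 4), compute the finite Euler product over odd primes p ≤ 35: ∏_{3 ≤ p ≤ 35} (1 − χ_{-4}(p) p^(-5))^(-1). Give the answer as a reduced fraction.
∏ = 52015810615424538455317584769582112629834289625/52216435813704314792391924764477903837266444288

The odd primes p ≤ 35 are [3, 5, 7, 11, 13, 17, 19, 23, 29, 31]. For each, χ(p) = 1 if p ≡ 1 mod 4, χ(p) = −1 if p ≡ 3 mod 4. Taking (1 − χ(p)/p^5)^(-1) = p^5/(p^5 − χ(p)): (1 − (-1)/3^5)^(-1) · (1 − (1)/5^5)^(-1) · (1 − (-1)/7^5)^(-1) · (1 − (-1)/11^5)^(-1) · (1 − (1)/13^5)^(-1) · (1 − (1)/17^5)^(-1) · (1 − (-1)/19^5)^(-1) · (1 − (-1)/23^5)^(-1) · (1 − (1)/29^5)^(-1) · (1 − (-1)/31^5)^(-1) = 52015810615424538455317584769582112629834289625/52216435813704314792391924764477903837266444288.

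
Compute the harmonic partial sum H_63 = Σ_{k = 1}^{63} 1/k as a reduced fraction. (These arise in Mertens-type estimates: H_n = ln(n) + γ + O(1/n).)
H_63 = 310559566510213034489743057/65681493561267903750631200

Direct summation: H_63 = 1 + 1/2 + ... + 1/63. The least common denominator is lcm(1, ..., 63) = 591133442051411133755680800; over this denominator the numerator is 591133442051411133755680800 + 295566721025705566877840400 + 197044480683803711251893600 + 147783360512852783438920200 + 118226688410282226751136160 + 98522240341901855625946800 + 84447634578773019107954400 + 73891680256426391719460100 + 65681493561267903750631200 + 59113344205141113375568080 + 53739403822855557614152800 + 49261120170950927812973400 + 45471803234723933365821600 + 42223817289386509553977200 + 39408896136760742250378720 + 36945840128213195859730050 + 34772555414788890220922400 + 32840746780633951875315600 + 31112286423758480723983200 + 29556672102570556687784040 + 28149211526257673035984800 + 26869701911427778807076400 + 25701454002235266685029600 + 24630560085475463906486700 + 23645337682056445350227232 + 22735901617361966682910800 + 21893831187089301250210400 + 21111908644693254776988600 + 20383911794876245991575200 + 19704448068380371125189360 + 19068820711335843024376800 + 18472920064106597929865025 + 17913134607618519204717600 + 17386277707394445110461200 + 16889526915754603821590880 + 16420373390316975937657800 + 15976579514903003615018400 + 15556143211879240361991600 + 15157267744907977788607200 + 14778336051285278343892020 + 14417888830522222774528800 + 14074605763128836517992400 + 13747289350032817064085600 + 13434850955713889403538200 + 13136298712253580750126240 + 12850727001117633342514800 + 12577307277689598590546400 + 12315280042737731953243350 + 12063947796967574158279200 + 11822668841028222675113616 + 11590851804929630073640800 + 11367950808680983341455400 + 11153461170781342146333600 + 10946915593544650625105200 + 10747880764571111522830560 + 10555954322346627388494300 + 10370762141252826907994400 + 10191955897438122995787600 + 10019210882227307351791200 + 9852224034190185562594680 + 9690712164777231700912800 + 9534410355667921512188400 + 9383070508752557678661600 = 2795036098591917310407687513, so H_63 = 2795036098591917310407687513/591133442051411133755680800; reducing by gcd(2795036098591917310407687513, 591133442051411133755680800) = 9 gives 310559566510213034489743057/65681493561267903750631200 ≈ 4.72827. (The PNT-adjacent estimate ln(63) + γ ≈ 4.72035 matches within O(1/n).)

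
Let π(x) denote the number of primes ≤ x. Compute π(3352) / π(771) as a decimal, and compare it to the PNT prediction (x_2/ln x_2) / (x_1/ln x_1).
π(3352)/π(771) = 472/136 ≈ 3.4706;  PNT prediction ≈ 3.5605.

π(771) = 136 and π(3352) = 472, so π(3352)/π(771) ≈ 3.4706. The PNT-predicted ratio is (3352/ln(3352)) / (771/ln(771)) ≈ 3.5605. The two agree to within a few percent, as expected.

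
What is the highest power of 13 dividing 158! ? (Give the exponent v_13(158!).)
v_13(158!) = 12

Legendre's formula: v_p(n!) = Σ_{k ≥ 1} ⌊n / p^k⌋. For p = 13, n = 158, the terms are:
  ⌊158/13^1⌋ = ⌊158/13⌋ = 12
(the next term ⌊158/13^2⌋ = 0, terminating the sum). Summing: v_13(158!) = 12 = 12.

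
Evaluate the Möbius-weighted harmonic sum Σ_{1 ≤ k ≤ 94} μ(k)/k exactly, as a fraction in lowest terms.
Σ μ(k)/k = 122466446403627137841531874324276/3961456982724258461775089600226385

Values of μ(k) for 1 ≤ k ≤ 94: μ(1) = 1, μ(2) = -1, μ(3) = -1, μ(5) = -1, μ(6) = 1, μ(7) = -1, μ(10) = 1, μ(11) = -1, μ(13) = -1, μ(14) = 1, μ(15) = 1, μ(17) = -1, μ(19) = -1, μ(21) = 1, μ(22) = 1, μ(23) = -1, μ(26) = 1, μ(29) = -1, μ(30) = -1, μ(31) = -1, μ(33) = 1, μ(34) = 1, μ(35) = 1, μ(37) = -1, μ(38) = 1, μ(39) = 1, μ(41) = -1, μ(42) = -1, μ(43) = -1, μ(46) = 1, μ(47) = -1, μ(51) = 1, μ(53) = -1, μ(55) = 1, μ(57) = 1, μ(58) = 1, μ(59) = -1, μ(61) = -1, μ(62) = 1, μ(65) = 1, μ(66) = -1, μ(67) = -1, μ(69) = 1, μ(70) = -1, μ(71) = -1, μ(73) = -1, μ(74) = 1, μ(77) = 1, μ(78) = -1, μ(79) = -1, μ(82) = 1, μ(83) = -1, μ(85) = 1, μ(86) = 1, μ(87) = 1, μ(89) = -1, μ(91) = 1, μ(93) = 1, μ(94) = 1, with μ = 0 on non-squarefree integers. Summing μ(k)/k for k where μ(k) ≠ 0 gives 122466446403627137841531874324276/3961456982724258461775089600226385 ≈ 0.0309. (PNT ⟺ this sum → 0 as n → ∞.)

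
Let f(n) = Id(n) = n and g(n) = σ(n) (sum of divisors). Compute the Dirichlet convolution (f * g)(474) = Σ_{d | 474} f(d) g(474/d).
(Id * σ)(474) = 5565

Divisors of 474: [1, 2, 3, 6, 79, 158, 237, 474]. For each d | 474:
  d = 1: Id(1) · σ(474/1) = 1 · 960 = 960
  d = 2: Id(2) · σ(474/2) = 2 · 320 = 640
  d = 3: Id(3) · σ(474/3) = 3 · 240 = 720
  d = 6: Id(6) · σ(474/6) = 6 · 80 = 480
  d = 79: Id(79) · σ(474/79) = 79 · 12 = 948
  d = 158: Id(158) · σ(474/158) = 158 · 4 = 632
  d = 237: Id(237) · σ(474/237) = 237 · 3 = 711
  d = 474: Id(474) · σ(474/474) = 474 · 1 = 474
Summing: (Id * σ)(474) = 960 + 640 + 720 + 480 + 948 + 632 + 711 + 474 = 5565.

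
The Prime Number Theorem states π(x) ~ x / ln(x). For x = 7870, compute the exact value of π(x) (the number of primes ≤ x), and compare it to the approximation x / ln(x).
π(7870) = 993;  x/ln(x) ≈ 877.29;  relative error ≈ 11.65%.

Directly count primes up to 7870: π(7870) = 993. The PNT approximation gives 7870/ln(7870) ≈ 7870/8.97081 ≈ 877.29. Relative error (π(x) − x/ln(x)) / π(x) ≈ 11.65%; the approximation is known to undercount slightly (Li(x) is a better estimate).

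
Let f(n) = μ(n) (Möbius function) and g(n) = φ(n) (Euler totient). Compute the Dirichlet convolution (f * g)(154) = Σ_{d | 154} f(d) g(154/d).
(μ * φ)(154) = 0

Divisors of 154: [1, 2, 7, 11, 14, 22, 77, 154]. For each d | 154:
  d = 1: μ(1) · φ(154/1) = 1 · 60 = 60
  d = 2: μ(2) · φ(154/2) = -1 · 60 = -60
  d = 7: μ(7) · φ(154/7) = -1 · 10 = -10
  d = 11: μ(11) · φ(154/11) = -1 · 6 = -6
  d = 14: μ(14) · φ(154/14) = 1 · 10 = 10
  d = 22: μ(22) · φ(154/22) = 1 · 6 = 6
  d = 77: μ(77) · φ(154/77) = 1 · 1 = 1
  d = 154: μ(154) · φ(154/154) = -1 · 1 = -1
Summing: (μ * φ)(154) = 60 + -60 + -10 + -6 + 10 + 6 + 1 + -1 = 0.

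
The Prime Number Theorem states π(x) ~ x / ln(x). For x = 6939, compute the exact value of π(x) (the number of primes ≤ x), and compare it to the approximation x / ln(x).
π(6939) = 890;  x/ln(x) ≈ 784.52;  relative error ≈ 11.85%.

Directly count primes up to 6939: π(6939) = 890. The PNT approximation gives 6939/ln(6939) ≈ 6939/8.84491 ≈ 784.52. Relative error (π(x) − x/ln(x)) / π(x) ≈ 11.85%; the approximation is known to undercount slightly (Li(x) is a better estimate).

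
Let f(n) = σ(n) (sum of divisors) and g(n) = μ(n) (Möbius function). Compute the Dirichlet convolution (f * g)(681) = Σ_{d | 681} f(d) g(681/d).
(σ * μ)(681) = 681

Divisors of 681: [1, 3, 227, 681]. For each d | 681:
  d = 1: σ(1) · μ(681/1) = 1 · 1 = 1
  d = 3: σ(3) · μ(681/3) = 4 · -1 = -4
  d = 227: σ(227) · μ(681/227) = 228 · -1 = -228
  d = 681: σ(681) · μ(681/681) = 912 · 1 = 912
Summing: (σ * μ)(681) = 1 + -4 + -228 + 912 = 681.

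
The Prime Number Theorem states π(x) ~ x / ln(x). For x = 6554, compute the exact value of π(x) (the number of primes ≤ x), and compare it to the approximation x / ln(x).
π(6554) = 847;  x/ln(x) ≈ 745.80;  relative error ≈ 11.95%.

Directly count primes up to 6554: π(6554) = 847. The PNT approximation gives 6554/ln(6554) ≈ 6554/8.78783 ≈ 745.80. Relative error (π(x) − x/ln(x)) / π(x) ≈ 11.95%; the approximation is known to undercount slightly (Li(x) is a better estimate).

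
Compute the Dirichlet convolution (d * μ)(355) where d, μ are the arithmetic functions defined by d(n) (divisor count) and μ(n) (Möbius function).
(d * μ)(355) = 1

Divisors of 355: [1, 5, 71, 355]. For each d | 355:
  d = 1: d(1) · μ(355/1) = 1 · 1 = 1
  d = 5: d(5) · μ(355/5) = 2 · -1 = -2
  d = 71: d(71) · μ(355/71) = 2 · -1 = -2
  d = 355: d(355) · μ(355/355) = 4 · 1 = 4
Summing: (d * μ)(355) = 1 + -2 + -2 + 4 = 1.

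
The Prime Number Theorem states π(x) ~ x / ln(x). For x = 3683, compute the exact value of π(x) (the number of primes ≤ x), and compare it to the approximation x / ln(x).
π(3683) = 514;  x/ln(x) ≈ 448.52;  relative error ≈ 12.74%.

Directly count primes up to 3683: π(3683) = 514. The PNT approximation gives 3683/ln(3683) ≈ 3683/8.21148 ≈ 448.52. Relative error (π(x) − x/ln(x)) / π(x) ≈ 12.74%; the approximation is known to undercount slightly (Li(x) is a better estimate).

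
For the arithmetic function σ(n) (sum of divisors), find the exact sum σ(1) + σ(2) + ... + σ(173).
Σ_{n ≤ 173} σ(n) = 24604

Compute σ(n) for each 1 ≤ n ≤ 173: σ(1) = 1, σ(2) = 3, σ(3) = 4, σ(4) = 7, σ(5) = 6, σ(6) = 12, σ(7) = 8, σ(8) = 15, σ(9) = 13, σ(10) = 18, σ(11) = 12, σ(12) = 28, σ(13) = 14, σ(14) = 24, σ(15) = 24, σ(16) = 31, σ(17) = 18, σ(18) = 39, σ(19) = 20, σ(20) = 42, σ(21) = 32, σ(22) = 36, σ(23) = 24, σ(24) = 60, σ(25) = 31, σ(26) = 42, σ(27) = 40, σ(28) = 56, σ(29) = 30, σ(30) = 72, σ(31) = 32, σ(32) = 63, σ(33) = 48, σ(34) = 54, σ(35) = 48, σ(36) = 91, σ(37) = 38, σ(38) = 60, σ(39) = 56, σ(40) = 90, σ(41) = 42, σ(42) = 96, σ(43) = 44, σ(44) = 84, σ(45) = 78, σ(46) = 72, σ(47) = 48, σ(48) = 124, σ(49) = 57, σ(50) = 93, σ(51) = 72, σ(52) = 98, σ(53) = 54, σ(54) = 120, σ(55) = 72, σ(56) = 120, σ(57) = 80, σ(58) = 90, σ(59) = 60, σ(60) = 168, σ(61) = 62, σ(62) = 96, σ(63) = 104, σ(64) = 127, σ(65) = 84, σ(66) = 144, σ(67) = 68, σ(68) = 126, σ(69) = 96, σ(70) = 144, σ(71) = 72, σ(72) = 195, σ(73) = 74, σ(74) = 114, σ(75) = 124, σ(76) = 140, σ(77) = 96, σ(78) = 168, σ(79) = 80, σ(80) = 186, σ(81) = 121, σ(82) = 126, σ(83) = 84, σ(84) = 224, σ(85) = 108, σ(86) = 132, σ(87) = 120, σ(88) = 180, σ(89) = 90, σ(90) = 234, σ(91) = 112, σ(92) = 168, σ(93) = 128, σ(94) = 144, σ(95) = 120, σ(96) = 252, σ(97) = 98, σ(98) = 171, σ(99) = 156, σ(100) = 217, σ(101) = 102, σ(102) = 216, σ(103) = 104, σ(104) = 210, σ(105) = 192, σ(106) = 162, σ(107) = 108, σ(108) = 280, σ(109) = 110, σ(110) = 216, σ(111) = 152, σ(112) = 248, σ(113) = 114, σ(114) = 240, σ(115) = 144, σ(116) = 210, σ(117) = 182, σ(118) = 180, σ(119) = 144, σ(120) = 360, σ(121) = 133, σ(122) = 186, σ(123) = 168, σ(124) = 224, σ(125) = 156, σ(126) = 312, σ(127) = 128, σ(128) = 255, σ(129) = 176, σ(130) = 252, σ(131) = 132, σ(132) = 336, σ(133) = 160, σ(134) = 204, σ(135) = 240, σ(136) = 270, σ(137) = 138, σ(138) = 288, σ(139) = 140, σ(140) = 336, σ(141) = 192, σ(142) = 216, σ(143) = 168, σ(144) = 403, σ(145) = 180, σ(146) = 222, σ(147) = 228, σ(148) = 266, σ(149) = 150, σ(150) = 372, σ(151) = 152, σ(152) = 300, σ(153) = 234, σ(154) = 288, σ(155) = 192, σ(156) = 392, σ(157) = 158, σ(158) = 240, σ(159) = 216, σ(160) = 378, σ(161) = 192, σ(162) = 363, σ(163) = 164, σ(164) = 294, σ(165) = 288, σ(166) = 252, σ(167) = 168, σ(168) = 480, σ(169) = 183, σ(170) = 324, σ(171) = 260, σ(172) = 308, σ(173) = 174. Summing all 173 values: 24604. (Average order: Σ_{n ≤ x} σ(n) ~ (π²/12) x². For x = 173, (π²/12)·173² ≈ 24615.62.)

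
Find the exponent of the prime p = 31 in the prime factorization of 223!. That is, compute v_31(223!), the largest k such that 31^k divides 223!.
v_31(223!) = 7

Legendre's formula: v_p(n!) = Σ_{k ≥ 1} ⌊n / p^k⌋. For p = 31, n = 223, the terms are:
  ⌊223/31^1⌋ = ⌊223/31⌋ = 7
(the next term ⌊223/31^2⌋ = 0, terminating the sum). Summing: v_31(223!) = 7 = 7.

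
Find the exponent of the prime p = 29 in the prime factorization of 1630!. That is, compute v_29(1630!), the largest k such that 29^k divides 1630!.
v_29(1630!) = 57

Legendre's formula: v_p(n!) = Σ_{k ≥ 1} ⌊n / p^k⌋. For p = 29, n = 1630, the terms are:
  ⌊1630/29^1⌋ = ⌊1630/29⌋ = 56
  ⌊1630/29^2⌋ = ⌊1630/841⌋ = 1
(the next term ⌊1630/29^3⌋ = 0, terminating the sum). Summing: v_29(1630!) = 56 + 1 = 57.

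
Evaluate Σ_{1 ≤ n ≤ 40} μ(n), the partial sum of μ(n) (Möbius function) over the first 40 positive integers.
Σ_{n ≤ 40} μ(n) = 0

Compute μ(n) for each 1 ≤ n ≤ 40: μ(1) = 1, μ(2) = -1, μ(3) = -1, μ(4) = 0, μ(5) = -1, μ(6) = 1, μ(7) = -1, μ(8) = 0, μ(9) = 0, μ(10) = 1, μ(11) = -1, μ(12) = 0, μ(13) = -1, μ(14) = 1, μ(15) = 1, μ(16) = 0, μ(17) = -1, μ(18) = 0, μ(19) = -1, μ(20) = 0, μ(21) = 1, μ(22) = 1, μ(23) = -1, μ(24) = 0, μ(25) = 0, μ(26) = 1, μ(27) = 0, μ(28) = 0, μ(29) = -1, μ(30) = -1, μ(31) = -1, μ(32) = 0, μ(33) = 1, μ(34) = 1, μ(35) = 1, μ(36) = 0, μ(37) = -1, μ(38) = 1, μ(39) = 1, μ(40) = 0. Summing all 40 values: 0. (Mertens function M(x) = Σ_{n ≤ x} μ(n); on average M(x) should be small (PNT ⟺ M(x) = o(x)).)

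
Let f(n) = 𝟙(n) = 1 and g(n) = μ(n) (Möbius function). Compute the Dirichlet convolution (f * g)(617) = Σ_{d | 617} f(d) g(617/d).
(𝟙 * μ)(617) = 0

Divisors of 617: [1, 617]. For each d | 617:
  d = 1: 𝟙(1) · μ(617/1) = 1 · -1 = -1
  d = 617: 𝟙(617) · μ(617/617) = 1 · 1 = 1
Summing: (𝟙 * μ)(617) = -1 + 1 = 0.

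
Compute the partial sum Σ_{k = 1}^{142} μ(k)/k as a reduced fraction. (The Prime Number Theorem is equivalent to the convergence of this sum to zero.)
Σ μ(k)/k = -1280195109320241807184891051690223115540059217279828/1669107775099865011251538855274990009561055775533405515

Values of μ(k) for 1 ≤ k ≤ 142: μ(1) = 1, μ(2) = -1, μ(3) = -1, μ(5) = -1, μ(6) = 1, μ(7) = -1, μ(10) = 1, μ(11) = -1, μ(13) = -1, μ(14) = 1, μ(15) = 1, μ(17) = -1, μ(19) = -1, μ(21) = 1, μ(22) = 1, μ(23) = -1, μ(26) = 1, μ(29) = -1, μ(30) = -1, μ(31) = -1, μ(33) = 1, μ(34) = 1, μ(35) = 1, μ(37) = -1, μ(38) = 1, μ(39) = 1, μ(41) = -1, μ(42) = -1, μ(43) = -1, μ(46) = 1, μ(47) = -1, μ(51) = 1, μ(53) = -1, μ(55) = 1, μ(57) = 1, μ(58) = 1, μ(59) = -1, μ(61) = -1, μ(62) = 1, μ(65) = 1, μ(66) = -1, μ(67) = -1, μ(69) = 1, μ(70) = -1, μ(71) = -1, μ(73) = -1, μ(74) = 1, μ(77) = 1, μ(78) = -1, μ(79) = -1, μ(82) = 1, μ(83) = -1, μ(85) = 1, μ(86) = 1, μ(87) = 1, μ(89) = -1, μ(91) = 1, μ(93) = 1, μ(94) = 1, μ(95) = 1, μ(97) = -1, μ(101) = -1, μ(102) = -1, μ(103) = -1, μ(105) = -1, μ(106) = 1, μ(107) = -1, μ(109) = -1, μ(110) = -1, μ(111) = 1, μ(113) = -1, μ(114) = -1, μ(115) = 1, μ(118) = 1, μ(119) = 1, μ(122) = 1, μ(123) = 1, μ(127) = -1, μ(129) = 1, μ(130) = -1, μ(131) = -1, μ(133) = 1, μ(134) = 1, μ(137) = -1, μ(138) = -1, μ(139) = -1, μ(141) = 1, μ(142) = 1, with μ = 0 on non-squarefree integers. Summing μ(k)/k for k where μ(k) ≠ 0 gives -1280195109320241807184891051690223115540059217279828/1669107775099865011251538855274990009561055775533405515 ≈ -0.0008. (PNT ⟺ this sum → 0 as n → ∞.)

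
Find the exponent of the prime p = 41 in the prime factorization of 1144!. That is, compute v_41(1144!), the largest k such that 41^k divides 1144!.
v_41(1144!) = 27

Legendre's formula: v_p(n!) = Σ_{k ≥ 1} ⌊n / p^k⌋. For p = 41, n = 1144, the terms are:
  ⌊1144/41^1⌋ = ⌊1144/41⌋ = 27
(the next term ⌊1144/41^2⌋ = 0, terminating the sum). Summing: v_41(1144!) = 27 = 27.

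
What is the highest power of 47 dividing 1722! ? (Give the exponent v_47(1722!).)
v_47(1722!) = 36

Legendre's formula: v_p(n!) = Σ_{k ≥ 1} ⌊n / p^k⌋. For p = 47, n = 1722, the terms are:
  ⌊1722/47^1⌋ = ⌊1722/47⌋ = 36
(the next term ⌊1722/47^2⌋ = 0, terminating the sum). Summing: v_47(1722!) = 36 = 36.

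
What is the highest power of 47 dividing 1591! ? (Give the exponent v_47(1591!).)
v_47(1591!) = 33

Legendre's formula: v_p(n!) = Σ_{k ≥ 1} ⌊n / p^k⌋. For p = 47, n = 1591, the terms are:
  ⌊1591/47^1⌋ = ⌊1591/47⌋ = 33
(the next term ⌊1591/47^2⌋ = 0, terminating the sum). Summing: v_47(1591!) = 33 = 33.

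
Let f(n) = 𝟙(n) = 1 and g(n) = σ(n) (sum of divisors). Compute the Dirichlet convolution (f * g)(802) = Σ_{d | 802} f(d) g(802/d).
(𝟙 * σ)(802) = 1612

Divisors of 802: [1, 2, 401, 802]. For each d | 802:
  d = 1: 𝟙(1) · σ(802/1) = 1 · 1206 = 1206
  d = 2: 𝟙(2) · σ(802/2) = 1 · 402 = 402
  d = 401: 𝟙(401) · σ(802/401) = 1 · 3 = 3
  d = 802: 𝟙(802) · σ(802/802) = 1 · 1 = 1
Summing: (𝟙 * σ)(802) = 1206 + 402 + 3 + 1 = 1612.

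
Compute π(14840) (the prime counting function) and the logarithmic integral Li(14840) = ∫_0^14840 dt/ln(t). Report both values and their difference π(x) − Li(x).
π(14840) = 1738;  Li(14840) ≈ 1759.98;  π(x) − Li(x) ≈ -21.98.

Direct count of primes ≤ 14840 gives π(14840) = 1738. Numerical evaluation of the logarithmic integral gives Li(14840) ≈ 1759.98. The difference π(x) − Li(x) ≈ -21.98 is typically negative for small/moderate x (Li(x) overestimates), though Littlewood's theorem shows this sign changes infinitely often.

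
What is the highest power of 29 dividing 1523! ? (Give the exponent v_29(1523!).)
v_29(1523!) = 53

Legendre's formula: v_p(n!) = Σ_{k ≥ 1} ⌊n / p^k⌋. For p = 29, n = 1523, the terms are:
  ⌊1523/29^1⌋ = ⌊1523/29⌋ = 52
  ⌊1523/29^2⌋ = ⌊1523/841⌋ = 1
(the next term ⌊1523/29^3⌋ = 0, terminating the sum). Summing: v_29(1523!) = 52 + 1 = 53.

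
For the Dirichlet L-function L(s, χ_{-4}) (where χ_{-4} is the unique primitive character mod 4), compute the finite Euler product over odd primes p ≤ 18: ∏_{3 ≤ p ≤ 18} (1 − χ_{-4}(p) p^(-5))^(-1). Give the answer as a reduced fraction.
∏ = 995046576444811700184375/998883930440647295664128

The odd primes p ≤ 18 are [3, 5, 7, 11, 13, 17]. For each, χ(p) = 1 if p ≡ 1 mod 4, χ(p) = −1 if p ≡ 3 mod 4. Taking (1 − χ(p)/p^5)^(-1) = p^5/(p^5 − χ(p)): (1 − (-1)/3^5)^(-1) · (1 − (1)/5^5)^(-1) · (1 − (-1)/7^5)^(-1) · (1 − (-1)/11^5)^(-1) · (1 − (1)/13^5)^(-1) · (1 − (1)/17^5)^(-1) = 995046576444811700184375/998883930440647295664128.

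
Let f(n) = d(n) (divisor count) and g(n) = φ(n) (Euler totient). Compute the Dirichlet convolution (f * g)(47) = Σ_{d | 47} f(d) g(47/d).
(d * φ)(47) = 48

Divisors of 47: [1, 47]. For each d | 47:
  d = 1: d(1) · φ(47/1) = 1 · 46 = 46
  d = 47: d(47) · φ(47/47) = 2 · 1 = 2
Summing: (d * φ)(47) = 46 + 2 = 48.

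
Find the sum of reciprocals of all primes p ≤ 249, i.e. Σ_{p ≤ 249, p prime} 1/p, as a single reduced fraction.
Σ 1/p = 506873196134241441348690763593294873492730445394823722837469097176314709804649267964680634478659521/256041159035492609053110100510385311995538591998443060216114576417920917800321526504084465112487730

π(249) = 53, so the primes ≤ 249 are [2, 3, 5, 7, 11, 13, 17, 19, 23, 29, 31, 37, 41, 43, 47, 53, 59, 61, 67, 71, 73, 79, 83, 89, 97, 101, 103, 107, 109, 113, 127, 131, 137, 139, 149, 151, 157, 163, 167, 173, 179, 181, 191, 193, 197, 199, 211, 223, 227, 229, 233, 239, 241]. Summing 1/p over these primes: 506873196134241441348690763593294873492730445394823722837469097176314709804649267964680634478659521/256041159035492609053110100510385311995538591998443060216114576417920917800321526504084465112487730 ≈ 1.9797. Mertens estimate ln ln(249) + 0.2615 ≈ 1.9694.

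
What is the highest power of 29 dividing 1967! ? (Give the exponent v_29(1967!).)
v_29(1967!) = 69

Legendre's formula: v_p(n!) = Σ_{k ≥ 1} ⌊n / p^k⌋. For p = 29, n = 1967, the terms are:
  ⌊1967/29^1⌋ = ⌊1967/29⌋ = 67
  ⌊1967/29^2⌋ = ⌊1967/841⌋ = 2
(the next term ⌊1967/29^3⌋ = 0, terminating the sum). Summing: v_29(1967!) = 67 + 2 = 69.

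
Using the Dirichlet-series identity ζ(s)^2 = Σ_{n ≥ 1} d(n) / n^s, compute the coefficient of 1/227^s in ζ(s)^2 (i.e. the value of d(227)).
d(227) = 2

ζ(s)^2 = (Σ 1/m^s)(Σ 1/k^s). The coefficient of 1/n^s in the product is the number of ordered pairs (m, k) with mk = n, which equals d(n). For n = 227, divisors are [1, 227], so d(227) = 2.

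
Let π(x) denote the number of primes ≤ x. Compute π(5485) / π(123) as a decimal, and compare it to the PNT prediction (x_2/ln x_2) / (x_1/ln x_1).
π(5485)/π(123) = 725/30 ≈ 24.1667;  PNT prediction ≈ 24.9243.

π(123) = 30 and π(5485) = 725, so π(5485)/π(123) ≈ 24.1667. The PNT-predicted ratio is (5485/ln(5485)) / (123/ln(123)) ≈ 24.9243. The two agree to within a few percent, as expected.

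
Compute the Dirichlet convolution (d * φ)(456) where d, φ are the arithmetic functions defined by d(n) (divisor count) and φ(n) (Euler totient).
(d * φ)(456) = 1200

Divisors of 456: [1, 2, 3, 4, 6, 8, 12, 19, 24, 38, 57, 76, 114, 152, 228, 456]. For each d | 456:
  d = 1: d(1) · φ(456/1) = 1 · 144 = 144
  d = 2: d(2) · φ(456/2) = 2 · 72 = 144
  d = 3: d(3) · φ(456/3) = 2 · 72 = 144
  d = 4: d(4) · φ(456/4) = 3 · 36 = 108
  d = 6: d(6) · φ(456/6) = 4 · 36 = 144
  d = 8: d(8) · φ(456/8) = 4 · 36 = 144
  d = 12: d(12) · φ(456/12) = 6 · 18 = 108
  d = 19: d(19) · φ(456/19) = 2 · 8 = 16
  d = 24: d(24) · φ(456/24) = 8 · 18 = 144
  d = 38: d(38) · φ(456/38) = 4 · 4 = 16
  d = 57: d(57) · φ(456/57) = 4 · 4 = 16
  d = 76: d(76) · φ(456/76) = 6 · 2 = 12
  d = 114: d(114) · φ(456/114) = 8 · 2 = 16
  d = 152: d(152) · φ(456/152) = 8 · 2 = 16
  d = 228: d(228) · φ(456/228) = 12 · 1 = 12
  d = 456: d(456) · φ(456/456) = 16 · 1 = 16
Summing: (d * φ)(456) = 144 + 144 + 144 + 108 + 144 + 144 + 108 + 16 + 144 + 16 + 16 + 12 + 16 + 16 + 12 + 16 = 1200.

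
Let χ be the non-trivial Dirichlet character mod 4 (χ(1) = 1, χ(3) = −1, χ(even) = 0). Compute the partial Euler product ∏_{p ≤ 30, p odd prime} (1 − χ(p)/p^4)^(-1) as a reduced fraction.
∏ = 2025743556867464796746949565/2048388086956649527369531392

The odd primes p ≤ 30 are [3, 5, 7, 11, 13, 17, 19, 23, 29]. For each, χ(p) = 1 if p ≡ 1 mod 4, χ(p) = −1 if p ≡ 3 mod 4. Taking (1 − χ(p)/p^4)^(-1) = p^4/(p^4 − χ(p)): (1 − (-1)/3^4)^(-1) · (1 − (1)/5^4)^(-1) · (1 − (-1)/7^4)^(-1) · (1 − (-1)/11^4)^(-1) · (1 − (1)/13^4)^(-1) · (1 − (1)/17^4)^(-1) · (1 − (-1)/19^4)^(-1) · (1 − (-1)/23^4)^(-1) · (1 − (1)/29^4)^(-1) = 2025743556867464796746949565/2048388086956649527369531392.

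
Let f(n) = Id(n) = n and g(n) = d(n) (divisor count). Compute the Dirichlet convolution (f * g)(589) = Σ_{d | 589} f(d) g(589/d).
(Id * d)(589) = 693

Divisors of 589: [1, 19, 31, 589]. For each d | 589:
  d = 1: Id(1) · d(589/1) = 1 · 4 = 4
  d = 19: Id(19) · d(589/19) = 19 · 2 = 38
  d = 31: Id(31) · d(589/31) = 31 · 2 = 62
  d = 589: Id(589) · d(589/589) = 589 · 1 = 589
Summing: (Id * d)(589) = 4 + 38 + 62 + 589 = 693.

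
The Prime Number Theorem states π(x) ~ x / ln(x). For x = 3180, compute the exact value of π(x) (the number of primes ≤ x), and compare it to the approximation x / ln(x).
π(3180) = 449;  x/ln(x) ≈ 394.31;  relative error ≈ 12.18%.

Directly count primes up to 3180: π(3180) = 449. The PNT approximation gives 3180/ln(3180) ≈ 3180/8.06464 ≈ 394.31. Relative error (π(x) − x/ln(x)) / π(x) ≈ 12.18%; the approximation is known to undercount slightly (Li(x) is a better estimate).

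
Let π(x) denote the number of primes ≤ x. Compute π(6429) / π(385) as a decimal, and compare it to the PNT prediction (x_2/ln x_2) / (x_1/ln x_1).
π(6429)/π(385) = 836/76 ≈ 11.0000;  PNT prediction ≈ 11.3372.

π(385) = 76 and π(6429) = 836, so π(6429)/π(385) ≈ 11.0000. The PNT-predicted ratio is (6429/ln(6429)) / (385/ln(385)) ≈ 11.3372. The two agree to within a few percent, as expected.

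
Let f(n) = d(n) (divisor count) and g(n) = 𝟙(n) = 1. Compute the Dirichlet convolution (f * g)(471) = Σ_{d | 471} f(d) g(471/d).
(d * 𝟙)(471) = 9

Divisors of 471: [1, 3, 157, 471]. For each d | 471:
  d = 1: d(1) · 𝟙(471/1) = 1 · 1 = 1
  d = 3: d(3) · 𝟙(471/3) = 2 · 1 = 2
  d = 157: d(157) · 𝟙(471/157) = 2 · 1 = 2
  d = 471: d(471) · 𝟙(471/471) = 4 · 1 = 4
Summing: (d * 𝟙)(471) = 1 + 2 + 2 + 4 = 9.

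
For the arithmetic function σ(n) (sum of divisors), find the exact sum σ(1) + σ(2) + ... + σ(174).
Σ_{n ≤ 174} σ(n) = 24964

Compute σ(n) for each 1 ≤ n ≤ 174: σ(1) = 1, σ(2) = 3, σ(3) = 4, σ(4) = 7, σ(5) = 6, σ(6) = 12, σ(7) = 8, σ(8) = 15, σ(9) = 13, σ(10) = 18, σ(11) = 12, σ(12) = 28, σ(13) = 14, σ(14) = 24, σ(15) = 24, σ(16) = 31, σ(17) = 18, σ(18) = 39, σ(19) = 20, σ(20) = 42, σ(21) = 32, σ(22) = 36, σ(23) = 24, σ(24) = 60, σ(25) = 31, σ(26) = 42, σ(27) = 40, σ(28) = 56, σ(29) = 30, σ(30) = 72, σ(31) = 32, σ(32) = 63, σ(33) = 48, σ(34) = 54, σ(35) = 48, σ(36) = 91, σ(37) = 38, σ(38) = 60, σ(39) = 56, σ(40) = 90, σ(41) = 42, σ(42) = 96, σ(43) = 44, σ(44) = 84, σ(45) = 78, σ(46) = 72, σ(47) = 48, σ(48) = 124, σ(49) = 57, σ(50) = 93, σ(51) = 72, σ(52) = 98, σ(53) = 54, σ(54) = 120, σ(55) = 72, σ(56) = 120, σ(57) = 80, σ(58) = 90, σ(59) = 60, σ(60) = 168, σ(61) = 62, σ(62) = 96, σ(63) = 104, σ(64) = 127, σ(65) = 84, σ(66) = 144, σ(67) = 68, σ(68) = 126, σ(69) = 96, σ(70) = 144, σ(71) = 72, σ(72) = 195, σ(73) = 74, σ(74) = 114, σ(75) = 124, σ(76) = 140, σ(77) = 96, σ(78) = 168, σ(79) = 80, σ(80) = 186, σ(81) = 121, σ(82) = 126, σ(83) = 84, σ(84) = 224, σ(85) = 108, σ(86) = 132, σ(87) = 120, σ(88) = 180, σ(89) = 90, σ(90) = 234, σ(91) = 112, σ(92) = 168, σ(93) = 128, σ(94) = 144, σ(95) = 120, σ(96) = 252, σ(97) = 98, σ(98) = 171, σ(99) = 156, σ(100) = 217, σ(101) = 102, σ(102) = 216, σ(103) = 104, σ(104) = 210, σ(105) = 192, σ(106) = 162, σ(107) = 108, σ(108) = 280, σ(109) = 110, σ(110) = 216, σ(111) = 152, σ(112) = 248, σ(113) = 114, σ(114) = 240, σ(115) = 144, σ(116) = 210, σ(117) = 182, σ(118) = 180, σ(119) = 144, σ(120) = 360, σ(121) = 133, σ(122) = 186, σ(123) = 168, σ(124) = 224, σ(125) = 156, σ(126) = 312, σ(127) = 128, σ(128) = 255, σ(129) = 176, σ(130) = 252, σ(131) = 132, σ(132) = 336, σ(133) = 160, σ(134) = 204, σ(135) = 240, σ(136) = 270, σ(137) = 138, σ(138) = 288, σ(139) = 140, σ(140) = 336, σ(141) = 192, σ(142) = 216, σ(143) = 168, σ(144) = 403, σ(145) = 180, σ(146) = 222, σ(147) = 228, σ(148) = 266, σ(149) = 150, σ(150) = 372, σ(151) = 152, σ(152) = 300, σ(153) = 234, σ(154) = 288, σ(155) = 192, σ(156) = 392, σ(157) = 158, σ(158) = 240, σ(159) = 216, σ(160) = 378, σ(161) = 192, σ(162) = 363, σ(163) = 164, σ(164) = 294, σ(165) = 288, σ(166) = 252, σ(167) = 168, σ(168) = 480, σ(169) = 183, σ(170) = 324, σ(171) = 260, σ(172) = 308, σ(173) = 174, σ(174) = 360. Summing all 174 values: 24964. (Average order: Σ_{n ≤ x} σ(n) ~ (π²/12) x². For x = 174, (π²/12)·174² ≈ 24901.01.)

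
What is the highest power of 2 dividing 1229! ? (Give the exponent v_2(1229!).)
v_2(1229!) = 1223

Legendre's formula: v_p(n!) = Σ_{k ≥ 1} ⌊n / p^k⌋. For p = 2, n = 1229, the terms are:
  ⌊1229/2^1⌋ = ⌊1229/2⌋ = 614
  ⌊1229/2^2⌋ = ⌊1229/4⌋ = 307
  ⌊1229/2^3⌋ = ⌊1229/8⌋ = 153
  ⌊1229/2^4⌋ = ⌊1229/16⌋ = 76
  ⌊1229/2^5⌋ = ⌊1229/32⌋ = 38
  ⌊1229/2^6⌋ = ⌊1229/64⌋ = 19
  ⌊1229/2^7⌋ = ⌊1229/128⌋ = 9
  ⌊1229/2^8⌋ = ⌊1229/256⌋ = 4
  ⌊1229/2^9⌋ = ⌊1229/512⌋ = 2
  ⌊1229/2^10⌋ = ⌊1229/1024⌋ = 1
(the next term ⌊1229/2^11⌋ = 0, terminating the sum). Summing: v_2(1229!) = 614 + 307 + 153 + 76 + 38 + 19 + 9 + 4 + 2 + 1 = 1223.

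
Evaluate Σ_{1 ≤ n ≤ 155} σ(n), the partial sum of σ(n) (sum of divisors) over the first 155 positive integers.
Σ_{n ≤ 155} σ(n) = 19770

Compute σ(n) for each 1 ≤ n ≤ 155: σ(1) = 1, σ(2) = 3, σ(3) = 4, σ(4) = 7, σ(5) = 6, σ(6) = 12, σ(7) = 8, σ(8) = 15, σ(9) = 13, σ(10) = 18, σ(11) = 12, σ(12) = 28, σ(13) = 14, σ(14) = 24, σ(15) = 24, σ(16) = 31, σ(17) = 18, σ(18) = 39, σ(19) = 20, σ(20) = 42, σ(21) = 32, σ(22) = 36, σ(23) = 24, σ(24) = 60, σ(25) = 31, σ(26) = 42, σ(27) = 40, σ(28) = 56, σ(29) = 30, σ(30) = 72, σ(31) = 32, σ(32) = 63, σ(33) = 48, σ(34) = 54, σ(35) = 48, σ(36) = 91, σ(37) = 38, σ(38) = 60, σ(39) = 56, σ(40) = 90, σ(41) = 42, σ(42) = 96, σ(43) = 44, σ(44) = 84, σ(45) = 78, σ(46) = 72, σ(47) = 48, σ(48) = 124, σ(49) = 57, σ(50) = 93, σ(51) = 72, σ(52) = 98, σ(53) = 54, σ(54) = 120, σ(55) = 72, σ(56) = 120, σ(57) = 80, σ(58) = 90, σ(59) = 60, σ(60) = 168, σ(61) = 62, σ(62) = 96, σ(63) = 104, σ(64) = 127, σ(65) = 84, σ(66) = 144, σ(67) = 68, σ(68) = 126, σ(69) = 96, σ(70) = 144, σ(71) = 72, σ(72) = 195, σ(73) = 74, σ(74) = 114, σ(75) = 124, σ(76) = 140, σ(77) = 96, σ(78) = 168, σ(79) = 80, σ(80) = 186, σ(81) = 121, σ(82) = 126, σ(83) = 84, σ(84) = 224, σ(85) = 108, σ(86) = 132, σ(87) = 120, σ(88) = 180, σ(89) = 90, σ(90) = 234, σ(91) = 112, σ(92) = 168, σ(93) = 128, σ(94) = 144, σ(95) = 120, σ(96) = 252, σ(97) = 98, σ(98) = 171, σ(99) = 156, σ(100) = 217, σ(101) = 102, σ(102) = 216, σ(103) = 104, σ(104) = 210, σ(105) = 192, σ(106) = 162, σ(107) = 108, σ(108) = 280, σ(109) = 110, σ(110) = 216, σ(111) = 152, σ(112) = 248, σ(113) = 114, σ(114) = 240, σ(115) = 144, σ(116) = 210, σ(117) = 182, σ(118) = 180, σ(119) = 144, σ(120) = 360, σ(121) = 133, σ(122) = 186, σ(123) = 168, σ(124) = 224, σ(125) = 156, σ(126) = 312, σ(127) = 128, σ(128) = 255, σ(129) = 176, σ(130) = 252, σ(131) = 132, σ(132) = 336, σ(133) = 160, σ(134) = 204, σ(135) = 240, σ(136) = 270, σ(137) = 138, σ(138) = 288, σ(139) = 140, σ(140) = 336, σ(141) = 192, σ(142) = 216, σ(143) = 168, σ(144) = 403, σ(145) = 180, σ(146) = 222, σ(147) = 228, σ(148) = 266, σ(149) = 150, σ(150) = 372, σ(151) = 152, σ(152) = 300, σ(153) = 234, σ(154) = 288, σ(155) = 192. Summing all 155 values: 19770. (Average order: Σ_{n ≤ x} σ(n) ~ (π²/12) x². For x = 155, (π²/12)·155² ≈ 19759.77.)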